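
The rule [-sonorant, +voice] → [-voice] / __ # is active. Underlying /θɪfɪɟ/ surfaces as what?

[θɪfɪc]

The only segment in the rule's environment that also matches [-sonorant, +voice] is /ɟ/. Applying [-voice] turns the voiced palatal stop into /c/ (voiceless palatal stop), giving [θɪfɪc].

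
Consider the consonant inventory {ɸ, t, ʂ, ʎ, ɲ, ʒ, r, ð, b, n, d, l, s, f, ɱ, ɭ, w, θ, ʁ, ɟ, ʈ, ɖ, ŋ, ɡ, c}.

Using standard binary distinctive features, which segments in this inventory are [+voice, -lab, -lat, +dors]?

Checking each segment against [+voice], [-labial], [-lateral], [+dorsal]: /ɲ/ (palatal nasal), /ʁ/ (voiced uvular fricative), /ɟ/ (voiced palatal stop), /ŋ/ (velar nasal), /ɡ/ (voiced velar stop) satisfy every feature; every other segment in the inventory fails at least one.

ɲ, ʁ, ɟ, ŋ, ɡ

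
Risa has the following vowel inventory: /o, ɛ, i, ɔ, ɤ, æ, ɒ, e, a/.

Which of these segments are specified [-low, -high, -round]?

Eliminate segments failing any feature: /o, ɔ/ are [+round]; /i/ is [+high]; /æ, ɒ, a/ are [+low]. The remaining /ɛ, ɤ, e/ satisfy [-low], [-high], [-round].

ɛ, ɤ, e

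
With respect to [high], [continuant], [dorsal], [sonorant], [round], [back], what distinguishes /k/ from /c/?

[back]

/k/ (voiceless velar stop) and /c/ (voiceless palatal stop) agree on [+high], [-continuant], [+dorsal], [-sonorant], [-round]. They differ on [back] (/k/ [+], /c/ [-]).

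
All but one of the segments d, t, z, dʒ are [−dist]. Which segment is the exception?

dʒ

/d, t, z/ are all [−distributed]; /dʒ/ (voiced postalveolar affricate) is [+distributed].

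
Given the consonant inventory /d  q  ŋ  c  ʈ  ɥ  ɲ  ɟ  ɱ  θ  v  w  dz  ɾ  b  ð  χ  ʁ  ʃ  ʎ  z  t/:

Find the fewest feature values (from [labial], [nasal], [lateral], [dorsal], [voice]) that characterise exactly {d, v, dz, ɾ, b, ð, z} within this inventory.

[+voice, −nasal, −dorsal]

/d, v, dz, ɾ, b, ð, z/ are all [+voice], [−nasal], [−dorsal], and no other segment in the inventory matches all three values. Dropping any one of them over-generates: [−nasal, −dorsal] alone would also admit /ʈ, θ, ʃ, t/; [+voice, −dorsal] alone would also admit /ɱ/; [+voice, −nasal] alone would also admit /ɥ, ɟ, w, ʁ, …/. No other combination of two listed features picks out exactly this set either, so fewer than three features will not do.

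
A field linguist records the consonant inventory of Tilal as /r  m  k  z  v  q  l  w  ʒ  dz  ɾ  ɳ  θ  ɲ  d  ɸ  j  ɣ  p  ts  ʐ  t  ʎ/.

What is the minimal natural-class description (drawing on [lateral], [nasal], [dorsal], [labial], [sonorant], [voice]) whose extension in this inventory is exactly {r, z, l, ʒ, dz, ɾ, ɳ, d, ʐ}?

[+voice, −labial, −dorsal]

/r, z, l, ʒ, dz, ɾ, ɳ, d, ʐ/ are all [+voice], [−labial], [−dorsal], and no other segment in the inventory matches all three values. Dropping any one of them over-generates: [−labial, −dorsal] alone would also admit /θ, ts, t/; [+voice, −dorsal] alone would also admit /m, v/; [+voice, −labial] alone would also admit /ɲ, j, ɣ, ʎ/. No other combination of two listed features picks out exactly this set either, so fewer than three features will not do.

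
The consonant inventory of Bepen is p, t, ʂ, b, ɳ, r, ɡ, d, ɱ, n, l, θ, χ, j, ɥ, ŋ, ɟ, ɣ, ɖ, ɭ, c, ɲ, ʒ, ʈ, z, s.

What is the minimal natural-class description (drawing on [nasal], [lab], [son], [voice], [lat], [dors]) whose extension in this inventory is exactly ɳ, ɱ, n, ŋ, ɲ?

/ɳ, ɱ, n, ŋ, ɲ/ are exactly the [+nasal] segments in the inventory, so a single feature suffices.

[+nasal]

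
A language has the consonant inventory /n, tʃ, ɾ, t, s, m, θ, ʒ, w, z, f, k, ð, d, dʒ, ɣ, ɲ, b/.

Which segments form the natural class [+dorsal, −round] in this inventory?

Checking each segment against [+dorsal], [−round]: /k/ (voiceless velar stop), /ɣ/ (voiced velar fricative), /ɲ/ (palatal nasal) satisfy every feature; every other segment in the inventory fails at least one.

k, ɣ, ɲ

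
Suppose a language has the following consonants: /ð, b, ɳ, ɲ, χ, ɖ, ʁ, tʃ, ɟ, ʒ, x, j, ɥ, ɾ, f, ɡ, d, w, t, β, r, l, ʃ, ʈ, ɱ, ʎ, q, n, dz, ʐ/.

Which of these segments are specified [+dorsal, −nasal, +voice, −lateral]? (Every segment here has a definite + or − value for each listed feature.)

ʁ, ɟ, j, ɥ, ɡ, w

Among the inventory, the [+dorsal] segments are /ɲ, χ, ʁ, ɟ, x, j, ɥ, ɡ, w, ʎ, q/.
Of those, [−nasal] gives /χ, ʁ, ɟ, x, j, ɥ, ɡ, w, ʎ, q/.
Among these, [+voice] gives /ʁ, ɟ, j, ɥ, ɡ, w, ʎ/.
Among these, [−lateral] leaves /ʁ, ɟ, j, ɥ, ɡ, w/.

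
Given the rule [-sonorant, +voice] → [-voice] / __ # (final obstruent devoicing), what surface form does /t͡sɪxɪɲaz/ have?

The only segment in the rule's environment that also matches [-sonorant, +voice] is /z/. Applying [-voice] turns the voiced alveolar fricative into /s/ (voiceless alveolar fricative), giving [t͡sɪxɪɲas].

[t͡sɪxɪɲas]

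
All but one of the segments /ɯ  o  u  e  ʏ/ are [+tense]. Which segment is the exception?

/ʏ/ is the high front rounded lax vowel, which is [-tense]; the rest — /e, ɯ, u, o/ — are [+tense].

ʏ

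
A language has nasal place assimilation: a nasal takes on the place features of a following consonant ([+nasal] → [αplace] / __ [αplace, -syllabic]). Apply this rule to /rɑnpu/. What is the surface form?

[rɑmpu]

In /rɑnpu/, the nasal /n/ precedes /p/, which is [+labial]. The nasal assimilates in place, becoming the [+labial] nasal /m/. The surface form is [rɑmpu].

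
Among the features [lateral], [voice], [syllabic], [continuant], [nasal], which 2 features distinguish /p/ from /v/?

The two segments share [-lateral], [-syllabic], [-nasal]. The only features from the list on which they differ: /p/ is [-voice] while /v/ is [+voice]; /p/ is [-continuant] while /v/ is [+continuant].

[voice], [continuant]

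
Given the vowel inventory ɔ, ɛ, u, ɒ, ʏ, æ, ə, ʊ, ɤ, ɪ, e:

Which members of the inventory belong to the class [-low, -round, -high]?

Checking each segment against [-low], [-round], [-high]: /ɛ/ (mid front unrounded lax vowel), /ə/ (mid central vowel (schwa)), /ɤ/ (mid back unrounded tense vowel), /e/ (mid front unrounded tense vowel) satisfy every feature; every other segment in the inventory fails at least one.

ɛ, ə, ɤ, e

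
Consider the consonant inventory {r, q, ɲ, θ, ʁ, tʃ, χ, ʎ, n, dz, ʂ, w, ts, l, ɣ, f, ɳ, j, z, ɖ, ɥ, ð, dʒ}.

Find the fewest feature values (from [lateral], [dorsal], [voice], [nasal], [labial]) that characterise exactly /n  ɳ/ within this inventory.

Every target segment is [+nasal], [-dorsal]; each remaining inventory member fails at least one of these. Each conjunct is needed — [-dorsal] alone would also admit /r, θ, tʃ, dz, …/; [+nasal] alone would also admit /ɲ/ — and no other single listed feature has exactly this extension, so two is the minimum.

[+nasal, -dorsal]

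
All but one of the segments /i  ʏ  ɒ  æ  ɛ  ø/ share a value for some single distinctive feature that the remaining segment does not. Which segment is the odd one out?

ɒ

The remaining segments after removing /ɒ/ share [−back]; /ɒ/ (low back rounded vowel) is [+back]. For every other candidate removal, the leftover set fails to share any single feature value that the removed segment lacks.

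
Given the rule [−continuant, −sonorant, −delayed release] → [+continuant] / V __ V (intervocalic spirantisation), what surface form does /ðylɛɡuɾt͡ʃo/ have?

/ɡ/ satisfies [−continuant, −sonorant, −delayed release] and sits in V __ V. The [+continuant] counterpart of the voiced velar stop is /ɣ/. Other segments in /ðylɛɡuɾt͡ʃo/ either fail the structural description or are not in the environment, so the surface form is [ðylɛɣuɾt͡ʃo].

[ðylɛɣuɾt͡ʃo]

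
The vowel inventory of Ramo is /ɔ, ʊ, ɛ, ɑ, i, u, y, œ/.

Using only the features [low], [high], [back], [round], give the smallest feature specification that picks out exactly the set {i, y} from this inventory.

[+high, -back]

The class [+high], [-back] has exactly /i, y/ as its extension in this inventory. No smaller conjunction from the listed features achieves this: [-back] alone would also admit /ɛ, œ/; [+high] alone would also admit /ʊ, u/; and checking the remaining single features turns up none with this extension.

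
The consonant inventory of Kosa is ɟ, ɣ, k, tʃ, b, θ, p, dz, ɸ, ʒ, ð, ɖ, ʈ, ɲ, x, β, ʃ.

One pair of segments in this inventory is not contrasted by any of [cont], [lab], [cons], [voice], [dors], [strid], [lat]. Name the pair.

ɲ, ɟ

On the given features, /ɲ/ and /ɟ/ have an identical profile: [−continuant], [−labial], [+consonantal], [+voice], [+dorsal], [−strident], [−lateral]. No other two segments in the inventory coincide on all 7 features. (They do differ in [sonorant] and [nasal], which are not among the given features.)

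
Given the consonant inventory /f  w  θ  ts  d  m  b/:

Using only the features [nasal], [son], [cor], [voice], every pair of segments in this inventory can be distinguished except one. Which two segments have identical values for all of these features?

/ts/ (voiceless alveolar affricate) and /θ/ (voiceless dental fricative) are both [−nasal], [−sonorant], [+coronal], [−voice], so none of the listed features separates them. (They do differ in [continuant], [strident] and [distributed], which are not among the given features.) Every other pair in the inventory differs on at least one listed feature.

ts, θ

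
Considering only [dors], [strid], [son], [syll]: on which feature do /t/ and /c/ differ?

[dorsal]

The two segments share [−strident], [−sonorant], [−syllabic]. The only feature from the list on which they differ: /t/ is [−dorsal] while /c/ is [+dorsal].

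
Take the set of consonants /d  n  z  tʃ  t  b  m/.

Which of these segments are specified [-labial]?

The [-labial] segments here are /d, n, z, tʃ, t/; the remaining /b, m/ are [+labial].

d, n, z, tʃ, t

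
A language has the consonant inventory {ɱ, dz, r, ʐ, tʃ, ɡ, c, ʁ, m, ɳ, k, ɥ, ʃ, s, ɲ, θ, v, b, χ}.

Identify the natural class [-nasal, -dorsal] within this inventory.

dz, r, ʐ, tʃ, ʃ, s, θ, v, b

Eliminate segments failing any feature: /ɱ, m, ɳ, ɲ/ are [+nasal]; /ɡ, c, ʁ, k, ɥ, χ/ are [+dorsal]. The remaining /dz, r, ʐ, tʃ, ʃ, s, θ, v, b/ satisfy [-nasal], [-dorsal].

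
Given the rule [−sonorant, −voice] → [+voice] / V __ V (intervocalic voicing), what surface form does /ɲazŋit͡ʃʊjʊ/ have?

[ɲazŋid͡ʒʊjʊ]

The only segment in the rule's environment that also matches [−sonorant, −voice] is /t͡ʃ/. Applying [+voice] turns the voiceless postalveolar affricate into /d͡ʒ/ (voiced postalveolar affricate), giving [ɲazŋid͡ʒʊjʊ].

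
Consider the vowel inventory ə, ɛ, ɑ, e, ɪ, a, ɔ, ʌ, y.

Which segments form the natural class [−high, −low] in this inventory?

Eliminate segments failing any feature: /ɑ, a/ are [+low]; /ɪ, y/ are [+high]. The remaining /ə, ɛ, e, ɔ, ʌ/ satisfy [−high], [−low].

ə, ɛ, e, ɔ, ʌ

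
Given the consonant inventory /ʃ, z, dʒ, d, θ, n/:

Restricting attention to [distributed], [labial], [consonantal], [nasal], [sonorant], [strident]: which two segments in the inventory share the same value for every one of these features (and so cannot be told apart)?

ʃ, dʒ

Both /ʃ/ and /dʒ/ are [+distributed], [−labial], [+consonantal], [−nasal], [−sonorant], [+strident]. Since the list omits [voice] and [continuant] — which do distinguish the voiceless postalveolar fricative from the voiced postalveolar affricate — this pair collapses; all other pairs remain distinct.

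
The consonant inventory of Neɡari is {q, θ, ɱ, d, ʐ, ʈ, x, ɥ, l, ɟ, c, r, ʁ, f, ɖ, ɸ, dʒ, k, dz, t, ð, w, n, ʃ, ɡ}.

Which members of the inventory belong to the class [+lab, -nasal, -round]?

Among the inventory, the [+labial] segments are /ɱ, ɥ, f, ɸ, w/.
Intersecting with [-nasal] gives /ɥ, f, ɸ, w/.
Intersecting with [-round] leaves /f, ɸ/.

f, ɸ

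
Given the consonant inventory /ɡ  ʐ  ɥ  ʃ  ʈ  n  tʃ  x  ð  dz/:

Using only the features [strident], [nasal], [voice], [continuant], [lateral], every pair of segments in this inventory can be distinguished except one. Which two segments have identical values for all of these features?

/ð/ (voiced dental fricative) and /ɥ/ (labial-palatal glide) are both [-strident], [-nasal], [+voice], [+continuant], [-lateral], so none of the listed features separates them. (They do differ in [sonorant], [labial], [round] and [dorsal], which are not among the given features.) Every other pair in the inventory differs on at least one listed feature.

ð, ɥ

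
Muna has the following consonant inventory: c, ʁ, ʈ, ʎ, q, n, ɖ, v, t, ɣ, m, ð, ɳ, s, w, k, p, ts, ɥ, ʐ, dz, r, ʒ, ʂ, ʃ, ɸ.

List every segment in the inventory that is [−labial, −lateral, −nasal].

c, ʁ, ʈ, q, ɖ, t, ɣ, ð, s, k, ts, ʐ, dz, r, ʒ, ʂ, ʃ

The [−labial] segments are /c, ʁ, ʈ, ʎ, q, n, ɖ, t, ɣ, ð, ɳ, s, k, ts, ʐ, dz, r, ʒ, ʂ, ʃ/.
Intersecting with [−lateral] gives /c, ʁ, ʈ, q, n, ɖ, t, ɣ, ð, ɳ, s, k, ts, ʐ, dz, r, ʒ, ʂ, ʃ/.
Then [−nasal] leaves /c, ʁ, ʈ, q, ɖ, t, ɣ, ð, s, k, ts, ʐ, dz, r, ʒ, ʂ, ʃ/.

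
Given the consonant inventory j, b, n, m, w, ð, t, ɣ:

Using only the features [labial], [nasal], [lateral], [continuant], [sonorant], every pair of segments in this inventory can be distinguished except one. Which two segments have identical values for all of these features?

ɣ, ð

/ɣ/ (voiced velar fricative) and /ð/ (voiced dental fricative) are both [−labial], [−nasal], [−lateral], [+continuant], [−sonorant], so none of the listed features separates them. (They do differ in [coronal] and [dorsal], which are not among the given features.) Every other pair in the inventory differs on at least one listed feature.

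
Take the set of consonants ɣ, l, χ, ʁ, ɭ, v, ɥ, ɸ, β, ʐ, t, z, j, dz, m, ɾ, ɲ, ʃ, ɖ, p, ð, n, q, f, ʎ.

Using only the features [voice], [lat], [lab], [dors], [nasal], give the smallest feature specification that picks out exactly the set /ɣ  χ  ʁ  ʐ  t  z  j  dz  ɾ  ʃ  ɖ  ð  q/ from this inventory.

The class [-nasal], [-lateral], [-labial] has exactly /ɣ, χ, ʁ, ʐ, t, z, j, dz, ɾ, ʃ, ɖ, ð, q/ as its extension in this inventory. No smaller conjunction from the listed features achieves this: [-lateral, -labial] alone would also admit /ɲ, n/; [-nasal, -labial] alone would also admit /l, ɭ, ʎ/; [-nasal, -lateral] alone would also admit /v, ɥ, ɸ, β, …/; and checking the remaining two-feature bundles turns up none with this extension.

[-nasal, -lat, -lab]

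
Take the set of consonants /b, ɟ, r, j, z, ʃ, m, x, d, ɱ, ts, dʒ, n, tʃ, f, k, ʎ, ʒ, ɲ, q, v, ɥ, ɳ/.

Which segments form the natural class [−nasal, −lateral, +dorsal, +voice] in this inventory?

ɟ, j, ɥ

Checking each segment against [−nasal], [−lateral], [+dorsal], [+voice]: /ɟ/ (voiced palatal stop), /j/ (palatal glide), /ɥ/ (labial-palatal glide) satisfy every feature; every other segment in the inventory fails at least one.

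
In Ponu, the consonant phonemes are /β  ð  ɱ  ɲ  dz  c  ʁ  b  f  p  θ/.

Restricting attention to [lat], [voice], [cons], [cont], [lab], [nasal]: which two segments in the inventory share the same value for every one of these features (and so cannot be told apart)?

Both /ð/ and /ʁ/ are [-lateral], [+voice], [+consonantal], [+continuant], [-labial], [-nasal]. Since the list omits [coronal] and [dorsal] — which do distinguish the voiced dental fricative from the voiced uvular fricative — this pair collapses; all other pairs remain distinct.

ð, ʁ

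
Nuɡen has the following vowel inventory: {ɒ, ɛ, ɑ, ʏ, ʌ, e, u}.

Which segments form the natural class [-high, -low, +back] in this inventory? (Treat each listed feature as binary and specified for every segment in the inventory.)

Eliminate segments failing any feature: /ɒ, ɑ/ are [+low]; /ɛ, e/ are [-back]; /ʏ, u/ are [+high]. The remaining /ʌ/ satisfy [-high], [-low], [+back].

ʌ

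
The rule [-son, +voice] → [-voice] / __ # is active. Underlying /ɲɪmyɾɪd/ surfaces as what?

[ɲɪmyɾɪt]

The only segment in the rule's environment that also matches [-son, +voice] is /d/. Applying [-voice] turns the voiced alveolar stop into /t/ (voiceless alveolar stop), giving [ɲɪmyɾɪt].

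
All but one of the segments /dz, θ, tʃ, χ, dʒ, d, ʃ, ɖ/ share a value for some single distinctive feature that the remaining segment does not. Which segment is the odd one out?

The remaining segments after removing /χ/ share [+coronal]; /χ/ (voiceless uvular fricative) is [−coronal]. For every other candidate removal, the leftover set fails to share any single feature value that the removed segment lacks.

χ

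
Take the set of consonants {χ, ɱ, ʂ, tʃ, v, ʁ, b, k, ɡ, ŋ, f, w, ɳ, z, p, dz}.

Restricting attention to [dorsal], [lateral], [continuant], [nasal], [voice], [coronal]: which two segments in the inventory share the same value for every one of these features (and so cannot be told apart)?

Both /ʁ/ and /w/ are [+dorsal], [-lateral], [+continuant], [-nasal], [+voice], [-coronal]. Since the list omits [labial], [round] and [high] — which do distinguish the voiced uvular fricative from the labial-velar glide — this pair collapses; all other pairs remain distinct.

ʁ, w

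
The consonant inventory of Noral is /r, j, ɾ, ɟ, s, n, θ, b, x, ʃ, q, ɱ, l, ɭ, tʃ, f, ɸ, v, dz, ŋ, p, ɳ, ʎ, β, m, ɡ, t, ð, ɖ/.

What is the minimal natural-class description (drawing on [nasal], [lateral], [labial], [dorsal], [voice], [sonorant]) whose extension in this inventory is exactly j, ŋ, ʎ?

[+sonorant, +dorsal]

Every target segment is [+sonorant], [+dorsal]; each remaining inventory member fails at least one of these. Each conjunct is needed — [+dorsal] alone would also admit /ɟ, x, q, ɡ/; [+sonorant] alone would also admit /r, ɾ, n, ɱ, …/ — and no other single listed feature has exactly this extension, so two is the minimum.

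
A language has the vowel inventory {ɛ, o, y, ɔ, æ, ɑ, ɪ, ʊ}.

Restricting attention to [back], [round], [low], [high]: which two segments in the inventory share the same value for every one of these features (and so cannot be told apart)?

ɔ, o

On the given features, /ɔ/ and /o/ have an identical profile: [+back], [+round], [-low], [-high]. No other two segments in the inventory coincide on all 4 features. (They do differ in [tense], which is not among the given features.)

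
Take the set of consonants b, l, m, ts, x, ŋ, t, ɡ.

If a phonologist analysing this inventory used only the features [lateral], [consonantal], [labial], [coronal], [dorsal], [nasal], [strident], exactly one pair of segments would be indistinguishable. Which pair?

ɡ, x

/ɡ/ (voiced velar stop) and /x/ (voiceless velar fricative) are both [−lateral], [+consonantal], [−labial], [−coronal], [+dorsal], [−nasal], [−strident], so none of the listed features separates them. (They do differ in [voice] and [continuant], which are not among the given features.) Every other pair in the inventory differs on at least one listed feature.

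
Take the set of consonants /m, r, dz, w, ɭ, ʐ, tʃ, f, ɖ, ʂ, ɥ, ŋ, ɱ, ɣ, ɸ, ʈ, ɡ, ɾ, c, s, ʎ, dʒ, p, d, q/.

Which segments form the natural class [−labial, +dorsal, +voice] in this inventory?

First, the [−labial] segments are /r, dz, ɭ, ʐ, tʃ, ɖ, ʂ, ŋ, ɣ, ʈ, ɡ, ɾ, c, s, ʎ, dʒ, d, q/.
Of those, [+dorsal] gives /ŋ, ɣ, ɡ, c, ʎ, q/.
Of those, [+voice] leaves /ŋ, ɣ, ɡ, ʎ/.

ŋ, ɣ, ɡ, ʎ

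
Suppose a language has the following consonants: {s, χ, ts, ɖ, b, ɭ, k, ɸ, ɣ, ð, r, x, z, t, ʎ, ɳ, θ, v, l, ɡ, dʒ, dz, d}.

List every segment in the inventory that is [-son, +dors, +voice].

ɣ, ɡ

Checking each segment against [-sonorant], [+dorsal], [+voice]: /ɣ/ (voiced velar fricative), /ɡ/ (voiced velar stop) satisfy every feature; every other segment in the inventory fails at least one.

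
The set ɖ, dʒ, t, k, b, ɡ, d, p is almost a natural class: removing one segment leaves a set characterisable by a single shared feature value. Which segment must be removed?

dʒ

[delayed release] (equivalently [strident]) groups all but one: /d, ɖ, k, b, t, p, ɡ/ share [−delayed release] while /dʒ/ (voiced postalveolar affricate) alone is [+delayed release]. Removing any other segment would not leave a single-feature class that excludes it.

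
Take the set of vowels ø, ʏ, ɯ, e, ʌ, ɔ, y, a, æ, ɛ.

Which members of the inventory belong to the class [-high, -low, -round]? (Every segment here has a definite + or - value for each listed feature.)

e, ʌ, ɛ

Checking each segment against [-high], [-low], [-round]: /e/ (mid front unrounded tense vowel), /ʌ/ (mid back unrounded lax vowel), /ɛ/ (mid front unrounded lax vowel) satisfy every feature; every other segment in the inventory fails at least one.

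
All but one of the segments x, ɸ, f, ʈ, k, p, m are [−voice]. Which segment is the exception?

m

Every segment except /m/ is [−voice]. /m/ (bilabial nasal) is [+voice], so it is the exception.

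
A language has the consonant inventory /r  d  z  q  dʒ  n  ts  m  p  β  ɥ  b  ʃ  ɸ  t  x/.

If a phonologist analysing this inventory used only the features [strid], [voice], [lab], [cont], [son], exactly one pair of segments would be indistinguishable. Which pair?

q, t

Both /q/ and /t/ are [−strident], [−voice], [−labial], [−continuant], [−sonorant]. Since the list omits [coronal] and [dorsal] — which do distinguish the voiceless uvular stop from the voiceless alveolar stop — this pair collapses; all other pairs remain distinct.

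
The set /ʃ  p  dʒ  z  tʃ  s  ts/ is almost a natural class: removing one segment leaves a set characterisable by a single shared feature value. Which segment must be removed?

p

[strident] (equivalently [labial], [coronal]) groups all but one: /dʒ, z, ts, tʃ, s, ʃ/ share [+strident] while /p/ (voiceless bilabial stop) alone is [−strident]. Removing any other segment would not leave a single-feature class that excludes it.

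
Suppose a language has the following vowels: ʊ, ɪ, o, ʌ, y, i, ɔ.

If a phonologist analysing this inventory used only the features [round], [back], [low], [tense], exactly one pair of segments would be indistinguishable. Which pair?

On the given features, /ɔ/ and /ʊ/ have an identical profile: [+round], [+back], [−low], [−tense]. No other two segments in the inventory coincide on all 4 features. (They do differ in [high], which is not among the given features.)

ɔ, ʊ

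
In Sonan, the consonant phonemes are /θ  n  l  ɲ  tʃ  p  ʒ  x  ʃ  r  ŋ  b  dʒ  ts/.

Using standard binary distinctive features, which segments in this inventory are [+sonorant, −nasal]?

First, the [+sonorant] segments are /n, l, ɲ, r, ŋ/.
Within that set, [−nasal] leaves /l, r/.

l, r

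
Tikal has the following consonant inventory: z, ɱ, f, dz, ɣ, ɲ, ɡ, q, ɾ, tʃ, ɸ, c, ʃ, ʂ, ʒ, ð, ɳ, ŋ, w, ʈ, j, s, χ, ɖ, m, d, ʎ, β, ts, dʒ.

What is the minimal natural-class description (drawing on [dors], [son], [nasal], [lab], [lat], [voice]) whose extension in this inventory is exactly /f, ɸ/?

/f, ɸ/ are all [-voice], [+labial], and no other segment in the inventory matches both values. Dropping any one of them over-generates: [+labial] alone would also admit /ɱ, w, m, β/; [-voice] alone would also admit /q, tʃ, c, ʃ, …/. No other single listed feature picks out exactly this set either, so fewer than two features will not do.

[-voice, +lab]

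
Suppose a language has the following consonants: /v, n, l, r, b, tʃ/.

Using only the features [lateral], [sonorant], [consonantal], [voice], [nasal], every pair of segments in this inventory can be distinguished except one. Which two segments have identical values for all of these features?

On the given features, /v/ and /b/ have an identical profile: [−lateral], [−sonorant], [+consonantal], [+voice], [−nasal]. No other two segments in the inventory coincide on all 5 features. (They do differ in [continuant], which is not among the given features.)

v, b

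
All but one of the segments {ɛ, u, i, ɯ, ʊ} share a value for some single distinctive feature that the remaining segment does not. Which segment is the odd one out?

/ɯ, i, ʊ, u/ are all [+high], but /ɛ/ (mid front unrounded lax vowel) is [−high]. No other single segment can be removed to leave a set sharing one feature value that the removed segment lacks, so /ɛ/ is the odd one out.

ɛ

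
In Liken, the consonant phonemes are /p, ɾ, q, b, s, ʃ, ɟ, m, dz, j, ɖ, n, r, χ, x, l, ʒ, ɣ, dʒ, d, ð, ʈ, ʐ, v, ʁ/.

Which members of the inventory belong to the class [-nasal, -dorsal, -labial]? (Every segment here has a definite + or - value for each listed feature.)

Eliminate segments failing any feature: /p, b, v/ are [+labial]; /q, ɟ, j, χ, x, ɣ, ʁ/ are [+dorsal]; /m, n/ are [+nasal]. The remaining /ɾ, s, ʃ, dz, ɖ, r, l, ʒ, dʒ, d, ð, ʈ, ʐ/ satisfy [-nasal], [-dorsal], [-labial].

ɾ, s, ʃ, dz, ɖ, r, l, ʒ, dʒ, d, ð, ʈ, ʐ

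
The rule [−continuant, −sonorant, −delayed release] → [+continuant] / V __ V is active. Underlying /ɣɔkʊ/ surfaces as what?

[ɣɔxʊ]

/k/ satisfies [−continuant, −sonorant, −delayed release] and sits in V __ V. The [+continuant] counterpart of the voiceless velar stop is /x/. Other segments in /ɣɔkʊ/ either fail the structural description or are not in the environment, so the surface form is [ɣɔxʊ].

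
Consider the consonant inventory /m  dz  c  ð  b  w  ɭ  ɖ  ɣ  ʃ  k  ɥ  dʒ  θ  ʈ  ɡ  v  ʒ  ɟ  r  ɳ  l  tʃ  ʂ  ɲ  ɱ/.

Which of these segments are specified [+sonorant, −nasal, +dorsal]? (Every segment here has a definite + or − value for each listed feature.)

The [+sonorant] segments are /m, w, ɭ, ɥ, r, ɳ, l, ɲ, ɱ/.
Intersecting with [−nasal] gives /w, ɭ, ɥ, r, l/.
Intersecting with [+dorsal] leaves /w, ɥ/.

w, ɥ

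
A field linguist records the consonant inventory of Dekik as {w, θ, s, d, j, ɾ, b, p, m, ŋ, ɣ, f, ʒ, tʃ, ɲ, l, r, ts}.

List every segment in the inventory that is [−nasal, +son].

The [−nasal] segments are /w, θ, s, d, j, ɾ, b, p, ɣ, f, ʒ, tʃ, l, r, ts/.
Of those, [+sonorant] leaves /w, j, ɾ, l, r/.

w, j, ɾ, l, r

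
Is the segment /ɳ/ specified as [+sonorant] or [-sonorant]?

[+sonorant]

/ɳ/ is the retroflex nasal. The feature [sonorant] marks segments produced without turbulent airflow (nasals, liquids, glides, vowels); /ɳ/ has this property, so it is [+sonorant].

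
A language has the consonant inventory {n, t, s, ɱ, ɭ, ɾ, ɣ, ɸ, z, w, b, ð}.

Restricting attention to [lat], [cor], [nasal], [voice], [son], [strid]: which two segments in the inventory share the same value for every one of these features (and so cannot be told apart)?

On the given features, /b/ and /ɣ/ have an identical profile: [−lateral], [−coronal], [−nasal], [+voice], [−sonorant], [−strident]. No other two segments in the inventory coincide on all 6 features. (They do differ in [continuant], [labial] and [dorsal], which are not among the given features.)

b, ɣ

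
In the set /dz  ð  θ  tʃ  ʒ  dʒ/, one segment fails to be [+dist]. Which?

/dʒ, tʃ, ʒ, ð, θ/ are all [+distributed]; /dz/ (voiced alveolar affricate) is [-distributed].

dz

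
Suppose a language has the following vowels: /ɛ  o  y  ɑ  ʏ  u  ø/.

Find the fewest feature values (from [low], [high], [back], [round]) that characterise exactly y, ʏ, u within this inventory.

Every target segment is [+high] and no other inventory member is, so one feature is enough.

[+high]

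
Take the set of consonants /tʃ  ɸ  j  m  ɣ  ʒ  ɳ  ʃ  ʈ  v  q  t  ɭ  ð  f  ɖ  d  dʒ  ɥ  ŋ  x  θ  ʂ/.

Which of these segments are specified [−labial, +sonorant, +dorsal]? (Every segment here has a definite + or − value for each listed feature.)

j, ŋ

Eliminate segments failing any feature: /tʃ, ɣ, ʒ, ʃ, ʈ, q, t, ð, ɖ, d, dʒ, x, θ, ʂ/ are [−sonorant]; /ɸ, m, v, f, ɥ/ are [+labial]; /ɳ, ɭ/ are [−dorsal]. The remaining /j, ŋ/ satisfy [−labial], [+sonorant], [+dorsal].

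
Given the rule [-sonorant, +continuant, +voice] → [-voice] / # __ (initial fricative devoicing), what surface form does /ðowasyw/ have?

[θowasyw]

The only segment in the rule's environment that also matches [-sonorant, +continuant, +voice] is /ð/. Applying [-voice] turns the voiced dental fricative into /θ/ (voiceless dental fricative), giving [θowasyw].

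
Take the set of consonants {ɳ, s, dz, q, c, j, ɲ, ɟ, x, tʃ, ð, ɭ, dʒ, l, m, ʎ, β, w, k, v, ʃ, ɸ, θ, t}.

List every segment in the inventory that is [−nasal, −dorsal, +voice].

dz, ð, ɭ, dʒ, l, β, v

Checking each segment against [−nasal], [−dorsal], [+voice]: /dz/ (voiced alveolar affricate), /ð/ (voiced dental fricative), /ɭ/ (retroflex lateral approximant), /dʒ/ (voiced postalveolar affricate), /l/ (alveolar lateral approximant), /β/ (voiced bilabial fricative), among others, satisfy every feature; every other segment in the inventory fails at least one.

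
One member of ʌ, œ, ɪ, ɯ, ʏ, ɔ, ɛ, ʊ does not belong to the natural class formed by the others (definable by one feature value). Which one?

The remaining segments after removing /ɯ/ share [−tense]; /ɯ/ (high back unrounded vowel) is [+tense]. For every other candidate removal, the leftover set fails to share any single feature value that the removed segment lacks.

ɯ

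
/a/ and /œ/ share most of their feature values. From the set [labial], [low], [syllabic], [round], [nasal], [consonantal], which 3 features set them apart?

[labial], [round], [low]

The two segments share [+syllabic], [−nasal], [−consonantal]. The only features from the list on which they differ: /a/ is [−labial] while /œ/ is [+labial]; /a/ is [−round] while /œ/ is [+round]; /a/ is [+low] while /œ/ is [−low].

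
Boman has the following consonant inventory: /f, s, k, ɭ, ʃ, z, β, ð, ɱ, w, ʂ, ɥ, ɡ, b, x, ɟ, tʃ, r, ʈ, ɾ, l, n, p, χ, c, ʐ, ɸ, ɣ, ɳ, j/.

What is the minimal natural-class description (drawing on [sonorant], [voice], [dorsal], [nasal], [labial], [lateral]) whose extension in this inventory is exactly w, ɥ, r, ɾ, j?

Every target segment is [+sonorant], [−nasal], [−lateral]; each remaining inventory member fails at least one of these. Each conjunct is needed — [−nasal, −lateral] alone would also admit /f, s, k, ʃ, …/; [+sonorant, −lateral] alone would also admit /ɱ, n, ɳ/; [+sonorant, −nasal] alone would also admit /ɭ, l/ — and no other combination of two listed features has exactly this extension, so three is the minimum.

[+sonorant, −nasal, −lateral]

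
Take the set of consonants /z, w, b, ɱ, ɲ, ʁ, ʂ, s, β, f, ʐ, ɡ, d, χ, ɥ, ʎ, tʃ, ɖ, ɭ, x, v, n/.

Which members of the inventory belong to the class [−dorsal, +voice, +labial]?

b, ɱ, β, v

Eliminate segments failing any feature: /z, ʐ, d, ɖ, ɭ, n/ are [−labial]; /w, ɲ, ʁ, ɡ, χ, ɥ, ʎ, x/ are [+dorsal]; /ʂ, s, f, tʃ/ are [−voice]. The remaining /b, ɱ, β, v/ satisfy [−dorsal], [+voice], [+labial].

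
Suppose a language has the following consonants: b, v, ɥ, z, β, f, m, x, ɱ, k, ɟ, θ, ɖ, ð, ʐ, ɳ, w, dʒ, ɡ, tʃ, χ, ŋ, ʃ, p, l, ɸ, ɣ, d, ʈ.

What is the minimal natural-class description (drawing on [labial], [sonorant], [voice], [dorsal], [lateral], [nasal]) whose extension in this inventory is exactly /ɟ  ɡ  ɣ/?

Every target segment is [−sonorant], [+voice], [+dorsal]; each remaining inventory member fails at least one of these. Each conjunct is needed — [+voice, +dorsal] alone would also admit /ɥ, w, ŋ/; [−sonorant, +dorsal] alone would also admit /x, k, χ/; [−sonorant, +voice] alone would also admit /b, v, z, β, …/ — and no other combination of two listed features has exactly this extension, so three is the minimum.

[−sonorant, +voice, +dorsal]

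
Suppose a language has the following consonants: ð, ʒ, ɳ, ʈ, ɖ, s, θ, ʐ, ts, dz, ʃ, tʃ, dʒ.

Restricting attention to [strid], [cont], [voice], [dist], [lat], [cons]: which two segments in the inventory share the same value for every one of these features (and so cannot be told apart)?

Both /ɳ/ and /ɖ/ are [-strident], [-continuant], [+voice], [-distributed], [-lateral], [+consonantal]. Since the list omits [sonorant] and [nasal] — which do distinguish the retroflex nasal from the voiced retroflex stop — this pair collapses; all other pairs remain distinct.

ɳ, ɖ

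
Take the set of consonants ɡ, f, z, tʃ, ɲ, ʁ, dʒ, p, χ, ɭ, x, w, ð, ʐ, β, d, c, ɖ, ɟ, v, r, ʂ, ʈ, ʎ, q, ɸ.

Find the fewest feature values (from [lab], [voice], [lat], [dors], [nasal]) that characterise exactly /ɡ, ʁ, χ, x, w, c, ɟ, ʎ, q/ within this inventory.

/ɡ, ʁ, χ, x, w, c, ɟ, ʎ, q/ are all [−nasal], [+dorsal], and no other segment in the inventory matches both values. Dropping any one of them over-generates: [+dorsal] alone would also admit /ɲ/; [−nasal] alone would also admit /f, z, tʃ, dʒ, …/. No other single listed feature picks out exactly this set either, so fewer than two features will not do.

[−nasal, +dors]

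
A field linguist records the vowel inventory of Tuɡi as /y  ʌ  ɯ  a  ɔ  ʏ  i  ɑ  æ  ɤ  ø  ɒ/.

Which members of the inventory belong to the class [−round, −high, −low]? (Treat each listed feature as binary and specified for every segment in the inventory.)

ʌ, ɤ

Eliminate segments failing any feature: /y, ɔ, ʏ, ø, ɒ/ are [+round]; /ɯ, i/ are [+high]; /a, ɑ, æ/ are [+low]. The remaining /ʌ, ɤ/ satisfy [−round], [−high], [−low].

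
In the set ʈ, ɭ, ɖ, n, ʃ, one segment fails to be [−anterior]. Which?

/ɖ, ʈ, ɭ, ʃ/ are all [−anterior]; /n/ (alveolar nasal) is [+anterior].

n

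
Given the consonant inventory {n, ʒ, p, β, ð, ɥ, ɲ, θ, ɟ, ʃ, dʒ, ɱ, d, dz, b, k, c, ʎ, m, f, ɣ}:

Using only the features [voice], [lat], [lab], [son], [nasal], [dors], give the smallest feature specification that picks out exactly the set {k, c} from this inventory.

/k, c/ are all [−voice], [+dorsal], and no other segment in the inventory matches both values. Dropping any one of them over-generates: [+dorsal] alone would also admit /ɥ, ɲ, ɟ, ʎ, …/; [−voice] alone would also admit /p, θ, ʃ, f/. No other single listed feature picks out exactly this set either, so fewer than two features will not do.

[−voice, +dors]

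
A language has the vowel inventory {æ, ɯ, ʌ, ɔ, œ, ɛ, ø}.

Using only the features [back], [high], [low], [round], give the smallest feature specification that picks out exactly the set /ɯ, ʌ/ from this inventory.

The class [+back], [−round] has exactly /ɯ, ʌ/ as its extension in this inventory. No smaller conjunction from the listed features achieves this: [−round] alone would also admit /æ, ɛ/; [+back] alone would also admit /ɔ/; and checking the remaining single features turns up none with this extension.

[+back, −round]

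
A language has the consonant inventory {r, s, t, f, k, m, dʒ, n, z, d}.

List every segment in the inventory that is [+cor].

r, s, t, dʒ, n, z, d

The feature [coronal] marks segments articulated with the tongue front (tip or blade). In this inventory /r, s, t, dʒ, n, z, d/ have that property, so they are [+coronal]; /f, k, m/ are [−coronal].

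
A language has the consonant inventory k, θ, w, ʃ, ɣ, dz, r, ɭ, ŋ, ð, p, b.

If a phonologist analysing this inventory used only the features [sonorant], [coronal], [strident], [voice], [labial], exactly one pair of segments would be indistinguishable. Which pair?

ɭ, r

Both /ɭ/ and /r/ are [+sonorant], [+coronal], [-strident], [+voice], [-labial]. Since the list omits [lateral] and [anterior] — which do distinguish the retroflex lateral approximant from the alveolar trill — this pair collapses; all other pairs remain distinct.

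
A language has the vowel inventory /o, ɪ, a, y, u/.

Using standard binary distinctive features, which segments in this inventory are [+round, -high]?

Checking each segment against [+round], [-high]: /o/ (mid back rounded tense vowel) satisfies every feature; every other segment in the inventory fails at least one.

o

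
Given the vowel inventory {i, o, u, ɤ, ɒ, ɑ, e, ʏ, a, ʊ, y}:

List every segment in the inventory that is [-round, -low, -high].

Checking each segment against [-round], [-low], [-high]: /ɤ/ (mid back unrounded tense vowel), /e/ (mid front unrounded tense vowel) satisfy every feature; every other segment in the inventory fails at least one.

ɤ, e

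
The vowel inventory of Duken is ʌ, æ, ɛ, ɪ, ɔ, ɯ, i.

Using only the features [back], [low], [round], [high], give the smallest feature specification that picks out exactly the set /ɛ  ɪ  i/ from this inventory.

[−low, −back]

Every target segment is [−low], [−back]; each remaining inventory member fails at least one of these. Each conjunct is needed — [−back] alone would also admit /æ/; [−low] alone would also admit /ʌ, ɔ, ɯ/ — and no other single listed feature has exactly this extension, so two is the minimum.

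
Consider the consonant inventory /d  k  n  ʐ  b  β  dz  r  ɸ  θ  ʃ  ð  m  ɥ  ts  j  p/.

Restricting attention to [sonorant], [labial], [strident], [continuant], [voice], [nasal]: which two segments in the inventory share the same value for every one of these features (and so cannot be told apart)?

/r/ (alveolar trill) and /j/ (palatal glide) are both [+sonorant], [-labial], [-strident], [+continuant], [+voice], [-nasal], so none of the listed features separates them. (They do differ in [dorsal], which is not among the given features.) Every other pair in the inventory differs on at least one listed feature.

r, j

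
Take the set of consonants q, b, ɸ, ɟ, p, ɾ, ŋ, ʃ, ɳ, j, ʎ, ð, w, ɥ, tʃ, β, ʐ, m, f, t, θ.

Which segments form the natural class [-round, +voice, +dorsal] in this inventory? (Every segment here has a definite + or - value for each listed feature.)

ɟ, ŋ, j, ʎ

Eliminate segments failing any feature: /q, ɸ, p, ʃ, tʃ, f, t, θ/ are [-voice]; /b, ɾ, ɳ, ð, β, ʐ, m/ are [-dorsal]; /w, ɥ/ are [+round]. The remaining /ɟ, ŋ, j, ʎ/ satisfy [-round], [+voice], [+dorsal].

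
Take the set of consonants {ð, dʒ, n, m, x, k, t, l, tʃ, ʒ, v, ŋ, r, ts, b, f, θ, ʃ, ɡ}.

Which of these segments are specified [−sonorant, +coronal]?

Eliminate segments failing any feature: /n, m, l, ŋ, r/ are [+sonorant]; /x, k, v, b, f, ɡ/ are [−coronal]. The remaining /ð, dʒ, t, tʃ, ʒ, ts, θ, ʃ/ satisfy [−sonorant], [+coronal].

ð, dʒ, t, tʃ, ʒ, ts, θ, ʃ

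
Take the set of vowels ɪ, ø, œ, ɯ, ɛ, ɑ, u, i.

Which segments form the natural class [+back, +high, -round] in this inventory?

Among the inventory, the [+back] segments are /ɯ, ɑ, u/.
Intersecting with [+high] gives /ɯ, u/.
Within that set, [-round] leaves /ɯ/.

ɯ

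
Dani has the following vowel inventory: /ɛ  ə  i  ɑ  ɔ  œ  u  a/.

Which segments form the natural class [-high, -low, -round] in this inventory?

The [-high] segments are /ɛ, ə, ɑ, ɔ, œ, a/.
Of those, [-low] gives /ɛ, ə, ɔ, œ/.
Then [-round] leaves /ɛ, ə/.

ɛ, ə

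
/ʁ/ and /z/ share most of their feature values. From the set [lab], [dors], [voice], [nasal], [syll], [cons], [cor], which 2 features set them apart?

/ʁ/ (voiced uvular fricative) and /z/ (voiced alveolar fricative) agree on [-labial], [+voice], [-nasal], [-syllabic], [+consonantal]. They differ on [coronal] (/ʁ/ [-], /z/ [+]), [dorsal] (/ʁ/ [+], /z/ [-]).

[coronal], [dorsal]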